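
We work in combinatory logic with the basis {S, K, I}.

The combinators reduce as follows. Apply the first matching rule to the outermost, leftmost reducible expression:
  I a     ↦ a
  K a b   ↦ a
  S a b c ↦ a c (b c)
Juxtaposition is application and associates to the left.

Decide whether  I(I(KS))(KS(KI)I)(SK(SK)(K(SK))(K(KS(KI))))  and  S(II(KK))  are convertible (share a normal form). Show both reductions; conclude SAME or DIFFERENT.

Term A:
  start: I(I(KS))(KS(KI)I)(SK(SK)(K(SK))(K(KS(KI))))
  →1  I(KS)(KS(KI)I)(SK(SK)(K(SK))(K(KS(KI))))
  →2  KS(KS(KI)I)(SK(SK)(K(SK))(K(KS(KI))))
  →3  S(SK(SK)(K(SK))(K(KS(KI))))
  →4  S(K(K(SK))(SK(K(SK)))(K(KS(KI))))
  →5  S(K(SK)(K(KS(KI))))
  →6  S(SK)

Term B:
  start: S(II(KK))
  →1  S(I(KK))
  →2  S(KK)

Answer: DIFFERENT — A ⇓ S(SK), B ⇓ S(KK)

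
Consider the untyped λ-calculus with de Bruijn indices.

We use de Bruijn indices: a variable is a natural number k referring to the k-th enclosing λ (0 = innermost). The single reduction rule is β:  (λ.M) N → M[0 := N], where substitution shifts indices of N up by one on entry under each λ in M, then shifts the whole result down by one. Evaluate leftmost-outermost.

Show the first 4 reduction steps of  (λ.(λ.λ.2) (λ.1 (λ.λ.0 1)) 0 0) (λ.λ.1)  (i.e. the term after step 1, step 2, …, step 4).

Answer: after 4 steps: λ.λ.λ.1

Derivation:
  start: (λ.(λ.λ.2) (λ.1 (λ.λ.0 1)) 0 0) (λ.λ.1)
  step 1: (λ.λ.λ.λ.1) (λ.(λ.λ.1) (λ.λ.0 1)) (λ.λ.1) (λ.λ.1)
  step 2: (λ.λ.λ.1) (λ.λ.1) (λ.λ.1)
  step 3: (λ.λ.1) (λ.λ.1)
  step 4: λ.λ.λ.1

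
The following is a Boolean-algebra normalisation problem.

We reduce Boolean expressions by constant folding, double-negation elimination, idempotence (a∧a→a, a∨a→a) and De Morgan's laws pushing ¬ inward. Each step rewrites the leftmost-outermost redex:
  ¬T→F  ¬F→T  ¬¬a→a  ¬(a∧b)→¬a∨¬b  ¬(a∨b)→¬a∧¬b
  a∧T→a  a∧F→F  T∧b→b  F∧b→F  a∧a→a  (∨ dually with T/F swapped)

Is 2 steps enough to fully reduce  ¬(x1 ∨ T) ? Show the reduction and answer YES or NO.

Answer: NO — after 2 steps the term is ¬x1 ∧ F, not yet normal

Reduction:
  start: ¬(x1 ∨ T)
  →1  ¬x1 ∧ ¬T
  →2  ¬x1 ∧ F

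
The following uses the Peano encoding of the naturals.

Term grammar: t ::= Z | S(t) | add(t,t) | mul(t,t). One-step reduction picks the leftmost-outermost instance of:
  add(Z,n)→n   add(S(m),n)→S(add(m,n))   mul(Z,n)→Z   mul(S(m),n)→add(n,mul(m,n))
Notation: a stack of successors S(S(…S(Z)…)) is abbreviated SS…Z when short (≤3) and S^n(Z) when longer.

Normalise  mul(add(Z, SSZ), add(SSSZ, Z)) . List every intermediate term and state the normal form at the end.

  start: mul(add(Z, SSZ), add(SSSZ, Z))
  [1] mul(SSZ, add(SSSZ, Z))
  [2] add(add(SSSZ, Z), mul(SZ, add(SSSZ, Z)))
  [3] add(S(add(SSZ, Z)), mul(SZ, add(SSSZ, Z)))
  [4] S(add(add(SSZ, Z), mul(SZ, add(SSSZ, Z))))
  [5] S(add(S(add(SZ, Z)), mul(SZ, add(SSSZ, Z))))
  [6] S(S(add(add(SZ, Z), mul(SZ, add(SSSZ, Z)))))
  [7] S(S(add(S(add(Z, Z)), mul(SZ, add(SSSZ, Z)))))
  [8] S(S(S(add(add(Z, Z), mul(SZ, add(SSSZ, Z))))))
  [9] S(S(S(add(Z, mul(SZ, add(SSSZ, Z))))))
  [10] S(S(S(mul(SZ, add(SSSZ, Z)))))
  [11] S(S(S(add(add(SSSZ, Z), mul(Z, add(SSSZ, Z))))))
  [12] S(S(S(add(S(add(SSZ, Z)), mul(Z, add(SSSZ, Z))))))
  [13] S(S(S(S(add(add(SSZ, Z), mul(Z, add(SSSZ, Z)))))))
  [14] S(S(S(S(add(S(add(SZ, Z)), mul(Z, add(SSSZ, Z)))))))
  [15] S(S(S(S(S(add(add(SZ, Z), mul(Z, add(SSSZ, Z))))))))
  [16] S(S(S(S(S(add(S(add(Z, Z)), mul(Z, add(SSSZ, Z))))))))
  [17] S(S(S(S(S(S(add(add(Z, Z), mul(Z, add(SSSZ, Z)))))))))
  [18] S(S(S(S(S(S(add(Z, mul(Z, add(SSSZ, Z)))))))))
  [19] S(S(S(S(S(S(mul(Z, add(SSSZ, Z))))))))
  [20] S^6(Z)

Answer: normal form = S^6(Z)  (in 20 steps)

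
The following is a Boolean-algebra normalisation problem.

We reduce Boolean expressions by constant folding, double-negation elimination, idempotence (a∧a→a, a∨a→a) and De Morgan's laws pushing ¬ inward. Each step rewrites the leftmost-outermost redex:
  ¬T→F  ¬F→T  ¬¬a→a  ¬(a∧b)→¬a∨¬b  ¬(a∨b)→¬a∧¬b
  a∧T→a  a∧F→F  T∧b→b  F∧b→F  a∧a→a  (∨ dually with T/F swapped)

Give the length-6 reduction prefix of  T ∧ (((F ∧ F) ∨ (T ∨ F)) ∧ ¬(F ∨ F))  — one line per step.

Answer: after 6 steps: ¬F ∧ ¬F

Working:
  start: T ∧ (((F ∧ F) ∨ (T ∨ F)) ∧ ¬(F ∨ F))
  step 1: ((F ∧ F) ∨ (T ∨ F)) ∧ ¬(F ∨ F)
  step 2: (F ∨ (T ∨ F)) ∧ ¬(F ∨ F)
  step 3: (T ∨ F) ∧ ¬(F ∨ F)
  step 4: T ∧ ¬(F ∨ F)
  step 5: ¬(F ∨ F)
  step 6: ¬F ∧ ¬F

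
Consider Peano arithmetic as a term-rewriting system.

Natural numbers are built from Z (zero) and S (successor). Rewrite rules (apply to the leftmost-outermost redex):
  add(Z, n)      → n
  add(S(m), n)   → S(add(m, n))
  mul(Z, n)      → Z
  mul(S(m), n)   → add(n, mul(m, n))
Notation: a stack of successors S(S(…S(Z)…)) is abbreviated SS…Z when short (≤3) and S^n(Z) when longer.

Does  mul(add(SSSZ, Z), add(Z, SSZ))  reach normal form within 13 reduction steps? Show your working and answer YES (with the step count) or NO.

  start: mul(add(SSSZ, Z), add(Z, SSZ))
  step 1: mul(S(add(SSZ, Z)), add(Z, SSZ))
  step 2: add(add(Z, SSZ), mul(add(SSZ, Z), add(Z, SSZ)))
  step 3: add(SSZ, mul(add(SSZ, Z), add(Z, SSZ)))
  step 4: S(add(SZ, mul(add(SSZ, Z), add(Z, SSZ))))
  step 5: S(S(add(Z, mul(add(SSZ, Z), add(Z, SSZ)))))
  step 6: S(S(mul(add(SSZ, Z), add(Z, SSZ))))
  step 7: S(S(mul(S(add(SZ, Z)), add(Z, SSZ))))
  step 8: S(S(add(add(Z, SSZ), mul(add(SZ, Z), add(Z, SSZ)))))
  step 9: S(S(add(SSZ, mul(add(SZ, Z), add(Z, SSZ)))))
  step 10: S(S(S(add(SZ, mul(add(SZ, Z), add(Z, SSZ))))))
  step 11: S(S(S(S(add(Z, mul(add(SZ, Z), add(Z, SSZ)))))))
  step 12: S(S(S(S(mul(add(SZ, Z), add(Z, SSZ))))))
  step 13: S(S(S(S(mul(S(add(Z, Z)), add(Z, SSZ))))))

Answer: NO — after 13 steps the term is S(S(S(S(mul(S(add(Z, Z)), add(Z, SSZ)))))), not yet normal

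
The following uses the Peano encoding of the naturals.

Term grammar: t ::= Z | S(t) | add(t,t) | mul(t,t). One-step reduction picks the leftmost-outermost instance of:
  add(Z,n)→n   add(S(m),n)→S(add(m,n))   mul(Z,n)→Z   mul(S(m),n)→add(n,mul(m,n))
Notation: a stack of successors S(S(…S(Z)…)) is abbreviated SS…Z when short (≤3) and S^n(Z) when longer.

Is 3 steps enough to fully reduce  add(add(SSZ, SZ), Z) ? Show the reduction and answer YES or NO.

Answer: NO — after 3 steps the term is S(add(S(add(Z, SZ)), Z)), not yet normal

Reduction:
  start: add(add(SSZ, SZ), Z)
  [1] add(S(add(SZ, SZ)), Z)
  [2] S(add(add(SZ, SZ), Z))
  [3] S(add(S(add(Z, SZ)), Z))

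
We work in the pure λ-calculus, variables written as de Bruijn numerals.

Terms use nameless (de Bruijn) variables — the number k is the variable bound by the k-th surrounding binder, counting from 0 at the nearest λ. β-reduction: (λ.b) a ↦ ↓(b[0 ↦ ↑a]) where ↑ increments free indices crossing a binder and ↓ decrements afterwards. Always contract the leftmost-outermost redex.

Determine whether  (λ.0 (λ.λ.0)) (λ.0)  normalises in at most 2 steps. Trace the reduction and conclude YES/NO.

Answer: YES — reaches normal form λ.λ.0 in 2 ≤ 2 steps

Derivation:
  start: (λ.0 (λ.λ.0)) (λ.0)
  →1  (λ.0) (λ.λ.0)
  →2  λ.λ.0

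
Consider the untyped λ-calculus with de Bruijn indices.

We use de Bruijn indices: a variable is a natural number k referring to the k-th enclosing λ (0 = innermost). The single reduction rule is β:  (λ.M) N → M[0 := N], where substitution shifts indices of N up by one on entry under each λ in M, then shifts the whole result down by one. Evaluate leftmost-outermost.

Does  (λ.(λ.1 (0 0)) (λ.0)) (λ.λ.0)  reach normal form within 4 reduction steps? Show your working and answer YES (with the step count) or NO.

  start: (λ.(λ.1 (0 0)) (λ.0)) (λ.λ.0)
  step 1: (λ.(λ.λ.0) (0 0)) (λ.0)
  step 2: (λ.λ.0) ((λ.0) (λ.0))
  step 3: λ.0

Answer: YES — reaches normal form λ.0 in 3 ≤ 4 steps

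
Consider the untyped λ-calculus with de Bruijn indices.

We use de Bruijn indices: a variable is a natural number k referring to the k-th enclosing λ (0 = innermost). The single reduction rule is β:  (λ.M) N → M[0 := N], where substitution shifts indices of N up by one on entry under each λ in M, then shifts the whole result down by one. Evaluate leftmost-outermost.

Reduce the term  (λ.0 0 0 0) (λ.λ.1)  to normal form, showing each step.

  start: (λ.0 0 0 0) (λ.λ.1)
  →1  (λ.λ.1) (λ.λ.1) (λ.λ.1) (λ.λ.1)
  →2  (λ.λ.λ.1) (λ.λ.1) (λ.λ.1)
  →3  (λ.λ.1) (λ.λ.1)
  →4  λ.λ.λ.1

Answer: normal form = λ.λ.λ.1  (in 4 steps)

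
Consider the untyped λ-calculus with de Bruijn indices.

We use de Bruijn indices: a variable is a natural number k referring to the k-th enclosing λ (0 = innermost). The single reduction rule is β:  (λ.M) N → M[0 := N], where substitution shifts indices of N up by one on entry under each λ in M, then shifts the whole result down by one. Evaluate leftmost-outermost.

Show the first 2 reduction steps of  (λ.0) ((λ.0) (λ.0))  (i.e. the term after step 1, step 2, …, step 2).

Answer: after 2 steps: λ.0

Working:
  start: (λ.0) ((λ.0) (λ.0))
  [1] (λ.0) (λ.0)
  [2] λ.0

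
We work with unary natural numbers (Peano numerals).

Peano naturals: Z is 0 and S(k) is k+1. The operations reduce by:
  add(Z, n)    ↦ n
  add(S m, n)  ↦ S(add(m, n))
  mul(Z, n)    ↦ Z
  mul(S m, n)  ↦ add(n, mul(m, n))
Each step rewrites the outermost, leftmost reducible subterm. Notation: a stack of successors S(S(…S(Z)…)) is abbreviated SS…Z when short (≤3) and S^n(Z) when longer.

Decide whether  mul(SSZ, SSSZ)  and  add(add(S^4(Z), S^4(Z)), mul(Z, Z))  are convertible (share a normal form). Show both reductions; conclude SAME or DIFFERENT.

Term A:
  start: mul(SSZ, SSSZ)
  [1] add(SSSZ, mul(SZ, SSSZ))
  [2] S(add(SSZ, mul(SZ, SSSZ)))
  [3] S(S(add(SZ, mul(SZ, SSSZ))))
  [4] S(S(S(add(Z, mul(SZ, SSSZ)))))
  [5] S(S(S(mul(SZ, SSSZ))))
  [6] S(S(S(add(SSSZ, mul(Z, SSSZ)))))
  [7] S(S(S(S(add(SSZ, mul(Z, SSSZ))))))
  [8] S(S(S(S(S(add(SZ, mul(Z, SSSZ)))))))
  [9] S(S(S(S(S(S(add(Z, mul(Z, SSSZ))))))))
  [10] S(S(S(S(S(S(mul(Z, SSSZ)))))))
  [11] S^6(Z)

Term B:
  start: add(add(S^4(Z), S^4(Z)), mul(Z, Z))
  [1] add(S(add(SSSZ, S^4(Z))), mul(Z, Z))
  [2] S(add(add(SSSZ, S^4(Z)), mul(Z, Z)))
  [3] S(add(S(add(SSZ, S^4(Z))), mul(Z, Z)))
  [4] S(S(add(add(SSZ, S^4(Z)), mul(Z, Z))))
  [5] S(S(add(S(add(SZ, S^4(Z))), mul(Z, Z))))
  [6] S(S(S(add(add(SZ, S^4(Z)), mul(Z, Z)))))
  [7] S(S(S(add(S(add(Z, S^4(Z))), mul(Z, Z)))))
  [8] S(S(S(S(add(add(Z, S^4(Z)), mul(Z, Z))))))
  [9] S(S(S(S(add(S^4(Z), mul(Z, Z))))))
  [10] S(S(S(S(S(add(SSSZ, mul(Z, Z)))))))
  [11] S(S(S(S(S(S(add(SSZ, mul(Z, Z))))))))
  [12] S(S(S(S(S(S(S(add(SZ, mul(Z, Z)))))))))
  [13] S(S(S(S(S(S(S(S(add(Z, mul(Z, Z))))))))))
  [14] S(S(S(S(S(S(S(S(mul(Z, Z)))))))))
  [15] S^8(Z)

Answer: DIFFERENT — A ⇓ S^6(Z), B ⇓ S^8(Z)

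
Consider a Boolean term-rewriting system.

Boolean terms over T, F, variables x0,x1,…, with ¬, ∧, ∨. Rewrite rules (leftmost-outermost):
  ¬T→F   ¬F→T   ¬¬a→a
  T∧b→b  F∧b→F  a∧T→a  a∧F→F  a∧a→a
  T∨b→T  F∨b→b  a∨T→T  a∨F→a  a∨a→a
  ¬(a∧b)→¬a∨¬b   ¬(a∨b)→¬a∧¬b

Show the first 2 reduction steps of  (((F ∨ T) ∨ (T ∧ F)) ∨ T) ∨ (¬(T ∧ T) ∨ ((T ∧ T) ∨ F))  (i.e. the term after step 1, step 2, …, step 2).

  start: (((F ∨ T) ∨ (T ∧ F)) ∨ T) ∨ (¬(T ∧ T) ∨ ((T ∧ T) ∨ F))
  step 1: T ∨ (¬(T ∧ T) ∨ ((T ∧ T) ∨ F))
  step 2: T

Answer: after 2 steps: T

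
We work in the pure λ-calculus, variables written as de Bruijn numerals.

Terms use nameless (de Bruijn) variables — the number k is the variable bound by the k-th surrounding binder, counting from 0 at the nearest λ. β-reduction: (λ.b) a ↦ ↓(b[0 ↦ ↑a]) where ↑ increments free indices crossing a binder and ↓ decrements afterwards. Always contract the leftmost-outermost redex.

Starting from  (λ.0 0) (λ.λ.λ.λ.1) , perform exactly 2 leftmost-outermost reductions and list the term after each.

  start: (λ.0 0) (λ.λ.λ.λ.1)
  step 1: (λ.λ.λ.λ.1) (λ.λ.λ.λ.1)
  step 2: λ.λ.λ.1

Answer: after 2 steps: λ.λ.λ.1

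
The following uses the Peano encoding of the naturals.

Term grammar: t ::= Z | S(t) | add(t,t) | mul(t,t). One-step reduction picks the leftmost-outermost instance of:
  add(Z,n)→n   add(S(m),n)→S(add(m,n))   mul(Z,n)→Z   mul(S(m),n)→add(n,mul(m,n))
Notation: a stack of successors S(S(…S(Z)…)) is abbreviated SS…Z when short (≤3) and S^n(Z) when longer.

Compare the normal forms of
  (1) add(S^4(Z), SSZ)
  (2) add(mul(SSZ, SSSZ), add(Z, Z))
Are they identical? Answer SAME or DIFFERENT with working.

Answer: SAME — A ⇓ S^6(Z), B ⇓ S^6(Z)

Derivation:
Term A:
  start: add(S^4(Z), SSZ)
  [1] S(add(SSSZ, SSZ))
  [2] S(S(add(SSZ, SSZ)))
  [3] S(S(S(add(SZ, SSZ))))
  [4] S(S(S(S(add(Z, SSZ)))))
  [5] S^6(Z)

Term B:
  start: add(mul(SSZ, SSSZ), add(Z, Z))
  [1] add(add(SSSZ, mul(SZ, SSSZ)), add(Z, Z))
  [2] add(S(add(SSZ, mul(SZ, SSSZ))), add(Z, Z))
  [3] S(add(add(SSZ, mul(SZ, SSSZ)), add(Z, Z)))
  [4] S(add(S(add(SZ, mul(SZ, SSSZ))), add(Z, Z)))
  [5] S(S(add(add(SZ, mul(SZ, SSSZ)), add(Z, Z))))
  [6] S(S(add(S(add(Z, mul(SZ, SSSZ))), add(Z, Z))))
  [7] S(S(S(add(add(Z, mul(SZ, SSSZ)), add(Z, Z)))))
  [8] S(S(S(add(mul(SZ, SSSZ), add(Z, Z)))))
  [9] S(S(S(add(add(SSSZ, mul(Z, SSSZ)), add(Z, Z)))))
  [10] S(S(S(add(S(add(SSZ, mul(Z, SSSZ))), add(Z, Z)))))
  [11] S(S(S(S(add(add(SSZ, mul(Z, SSSZ)), add(Z, Z))))))
  [12] S(S(S(S(add(S(add(SZ, mul(Z, SSSZ))), add(Z, Z))))))
  [13] S(S(S(S(S(add(add(SZ, mul(Z, SSSZ)), add(Z, Z)))))))
  [14] S(S(S(S(S(add(S(add(Z, mul(Z, SSSZ))), add(Z, Z)))))))
  [15] S(S(S(S(S(S(add(add(Z, mul(Z, SSSZ)), add(Z, Z))))))))
  [16] S(S(S(S(S(S(add(mul(Z, SSSZ), add(Z, Z))))))))
  [17] S(S(S(S(S(S(add(Z, add(Z, Z))))))))
  [18] S(S(S(S(S(S(add(Z, Z)))))))
  [19] S^6(Z)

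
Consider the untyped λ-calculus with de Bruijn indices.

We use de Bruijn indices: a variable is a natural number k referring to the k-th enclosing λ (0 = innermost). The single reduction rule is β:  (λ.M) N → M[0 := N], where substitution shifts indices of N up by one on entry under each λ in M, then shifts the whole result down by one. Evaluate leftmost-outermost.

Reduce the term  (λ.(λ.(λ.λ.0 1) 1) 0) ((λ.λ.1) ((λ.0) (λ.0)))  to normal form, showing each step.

  start: (λ.(λ.(λ.λ.0 1) 1) 0) ((λ.λ.1) ((λ.0) (λ.0)))
  step 1: (λ.(λ.λ.0 1) ((λ.λ.1) ((λ.0) (λ.0)))) ((λ.λ.1) ((λ.0) (λ.0)))
  step 2: (λ.λ.0 1) ((λ.λ.1) ((λ.0) (λ.0)))
  step 3: λ.0 ((λ.λ.1) ((λ.0) (λ.0)))
  step 4: λ.0 (λ.(λ.0) (λ.0))
  step 5: λ.0 (λ.λ.0)

Answer: normal form = λ.0 (λ.λ.0)  (in 5 steps)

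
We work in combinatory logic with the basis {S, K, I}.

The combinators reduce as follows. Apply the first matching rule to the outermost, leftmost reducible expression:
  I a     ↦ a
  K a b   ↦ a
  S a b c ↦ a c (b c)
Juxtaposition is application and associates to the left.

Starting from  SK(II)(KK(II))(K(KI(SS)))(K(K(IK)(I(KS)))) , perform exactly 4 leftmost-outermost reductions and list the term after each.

Answer: after 4 steps: K(KI(SS))

Derivation:
  start: SK(II)(KK(II))(K(KI(SS)))(K(K(IK)(I(KS))))
  →1  K(KK(II))(II(KK(II)))(K(KI(SS)))(K(K(IK)(I(KS))))
  →2  KK(II)(K(KI(SS)))(K(K(IK)(I(KS))))
  →3  K(K(KI(SS)))(K(K(IK)(I(KS))))
  →4  K(KI(SS))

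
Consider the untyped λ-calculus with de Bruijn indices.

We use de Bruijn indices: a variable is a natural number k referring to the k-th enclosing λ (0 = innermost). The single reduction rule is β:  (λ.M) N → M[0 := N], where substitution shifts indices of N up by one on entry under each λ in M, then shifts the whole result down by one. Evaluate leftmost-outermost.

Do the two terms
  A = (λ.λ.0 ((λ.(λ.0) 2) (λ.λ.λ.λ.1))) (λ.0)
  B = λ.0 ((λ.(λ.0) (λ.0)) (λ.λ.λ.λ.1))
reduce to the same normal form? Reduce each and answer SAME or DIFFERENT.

Answer: SAME — A ⇓ λ.0 (λ.0), B ⇓ λ.0 (λ.0)

Working:
Term A:
  start: (λ.λ.0 ((λ.(λ.0) 2) (λ.λ.λ.λ.1))) (λ.0)
  [1] λ.0 ((λ.(λ.0) (λ.0)) (λ.λ.λ.λ.1))
  [2] λ.0 ((λ.0) (λ.0))
  [3] λ.0 (λ.0)

Term B:
  start: λ.0 ((λ.(λ.0) (λ.0)) (λ.λ.λ.λ.1))
  [1] λ.0 ((λ.0) (λ.0))
  [2] λ.0 (λ.0)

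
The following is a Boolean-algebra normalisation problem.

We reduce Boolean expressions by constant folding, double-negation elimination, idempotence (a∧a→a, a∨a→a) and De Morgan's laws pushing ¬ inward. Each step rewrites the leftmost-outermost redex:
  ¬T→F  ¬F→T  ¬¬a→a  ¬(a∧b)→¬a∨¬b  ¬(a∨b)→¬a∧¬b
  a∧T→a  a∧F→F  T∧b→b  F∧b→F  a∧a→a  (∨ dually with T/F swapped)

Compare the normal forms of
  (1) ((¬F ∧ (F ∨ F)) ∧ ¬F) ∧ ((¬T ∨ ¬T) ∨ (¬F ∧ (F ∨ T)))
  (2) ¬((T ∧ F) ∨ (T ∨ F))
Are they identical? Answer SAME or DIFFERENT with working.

Term A:
  start: ((¬F ∧ (F ∨ F)) ∧ ¬F) ∧ ((¬T ∨ ¬T) ∨ (¬F ∧ (F ∨ T)))
  [1] ((T ∧ (F ∨ F)) ∧ ¬F) ∧ ((¬T ∨ ¬T) ∨ (¬F ∧ (F ∨ T)))
  [2] ((F ∨ F) ∧ ¬F) ∧ ((¬T ∨ ¬T) ∨ (¬F ∧ (F ∨ T)))
  [3] (F ∧ ¬F) ∧ ((¬T ∨ ¬T) ∨ (¬F ∧ (F ∨ T)))
  [4] F ∧ ((¬T ∨ ¬T) ∨ (¬F ∧ (F ∨ T)))
  [5] F

Term B:
  start: ¬((T ∧ F) ∨ (T ∨ F))
  [1] ¬(T ∧ F) ∧ ¬(T ∨ F)
  [2] (¬T ∨ ¬F) ∧ ¬(T ∨ F)
  [3] (F ∨ ¬F) ∧ ¬(T ∨ F)
  [4] ¬F ∧ ¬(T ∨ F)
  [5] T ∧ ¬(T ∨ F)
  [6] ¬(T ∨ F)
  [7] ¬T ∧ ¬F
  [8] F ∧ ¬F
  [9] F

Answer: SAME — A ⇓ F, B ⇓ F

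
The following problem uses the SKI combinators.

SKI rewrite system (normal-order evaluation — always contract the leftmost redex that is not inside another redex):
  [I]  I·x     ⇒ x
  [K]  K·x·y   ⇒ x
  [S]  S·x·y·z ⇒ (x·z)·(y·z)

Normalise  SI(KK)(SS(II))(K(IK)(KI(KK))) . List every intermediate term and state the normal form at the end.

Answer: normal form = K  (in 8 steps)

Working:
  start: SI(KK)(SS(II))(K(IK)(KI(KK)))
  step 1: I(SS(II))(KK(SS(II)))(K(IK)(KI(KK)))
  step 2: SS(II)(KK(SS(II)))(K(IK)(KI(KK)))
  step 3: S(KK(SS(II)))(II(KK(SS(II))))(K(IK)(KI(KK)))
  step 4: KK(SS(II))(K(IK)(KI(KK)))(II(KK(SS(II)))(K(IK)(KI(KK))))
  step 5: K(K(IK)(KI(KK)))(II(KK(SS(II)))(K(IK)(KI(KK))))
  step 6: K(IK)(KI(KK))
  step 7: IK
  step 8: K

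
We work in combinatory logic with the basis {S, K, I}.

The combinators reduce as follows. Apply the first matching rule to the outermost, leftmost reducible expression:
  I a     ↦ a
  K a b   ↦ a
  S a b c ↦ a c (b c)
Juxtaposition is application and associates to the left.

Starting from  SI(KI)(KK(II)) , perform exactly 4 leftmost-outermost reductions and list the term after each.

Answer: after 4 steps: KI

Derivation:
  start: SI(KI)(KK(II))
  [1] I(KK(II))(KI(KK(II)))
  [2] KK(II)(KI(KK(II)))
  [3] K(KI(KK(II)))
  [4] KI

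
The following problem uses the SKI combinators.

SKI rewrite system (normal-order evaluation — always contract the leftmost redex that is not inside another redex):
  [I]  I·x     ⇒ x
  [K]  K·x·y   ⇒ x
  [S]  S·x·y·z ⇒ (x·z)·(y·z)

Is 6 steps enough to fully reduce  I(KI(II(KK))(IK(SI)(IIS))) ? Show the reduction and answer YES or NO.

Answer: YES — reaches normal form SI in 5 ≤ 6 steps

Working:
  start: I(KI(II(KK))(IK(SI)(IIS)))
  step 1: KI(II(KK))(IK(SI)(IIS))
  step 2: I(IK(SI)(IIS))
  step 3: IK(SI)(IIS)
  step 4: K(SI)(IIS)
  step 5: SI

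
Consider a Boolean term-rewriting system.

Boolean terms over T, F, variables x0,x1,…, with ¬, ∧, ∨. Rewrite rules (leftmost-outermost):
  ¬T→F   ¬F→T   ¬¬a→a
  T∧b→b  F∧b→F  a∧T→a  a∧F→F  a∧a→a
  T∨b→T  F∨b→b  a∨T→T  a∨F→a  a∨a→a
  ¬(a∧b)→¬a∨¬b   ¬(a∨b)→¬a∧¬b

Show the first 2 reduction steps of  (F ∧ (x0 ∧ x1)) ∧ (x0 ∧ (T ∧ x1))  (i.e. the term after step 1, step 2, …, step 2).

Answer: after 2 steps: F

Reduction:
  start: (F ∧ (x0 ∧ x1)) ∧ (x0 ∧ (T ∧ x1))
  step 1: F ∧ (x0 ∧ (T ∧ x1))
  step 2: F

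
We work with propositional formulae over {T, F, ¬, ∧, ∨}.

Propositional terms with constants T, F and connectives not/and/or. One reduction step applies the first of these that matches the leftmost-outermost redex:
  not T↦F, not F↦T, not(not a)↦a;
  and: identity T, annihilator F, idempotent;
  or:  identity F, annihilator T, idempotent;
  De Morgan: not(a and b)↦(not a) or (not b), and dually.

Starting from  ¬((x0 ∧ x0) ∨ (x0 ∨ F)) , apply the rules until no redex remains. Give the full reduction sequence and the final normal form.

Answer: normal form = ¬x0  (in 7 steps)

Derivation:
  start: ¬((x0 ∧ x0) ∨ (x0 ∨ F))
  step 1: ¬(x0 ∧ x0) ∧ ¬(x0 ∨ F)
  step 2: (¬x0 ∨ ¬x0) ∧ ¬(x0 ∨ F)
  step 3: ¬x0 ∧ ¬(x0 ∨ F)
  step 4: ¬x0 ∧ (¬x0 ∧ ¬F)
  step 5: ¬x0 ∧ (¬x0 ∧ T)
  step 6: ¬x0 ∧ ¬x0
  step 7: ¬x0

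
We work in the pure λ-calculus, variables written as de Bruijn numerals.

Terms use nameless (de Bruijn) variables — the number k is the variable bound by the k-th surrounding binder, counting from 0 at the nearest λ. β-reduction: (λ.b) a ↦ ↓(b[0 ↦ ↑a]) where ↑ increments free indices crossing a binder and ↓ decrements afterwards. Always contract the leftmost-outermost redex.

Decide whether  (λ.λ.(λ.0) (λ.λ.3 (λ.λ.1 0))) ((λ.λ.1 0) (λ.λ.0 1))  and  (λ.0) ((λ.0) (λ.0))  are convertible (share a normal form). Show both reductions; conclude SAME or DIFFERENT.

Answer: DIFFERENT — A ⇓ λ.λ.λ.λ.0 (λ.λ.1 0), B ⇓ λ.0

Derivation:
Term A:
  start: (λ.λ.(λ.0) (λ.λ.3 (λ.λ.1 0))) ((λ.λ.1 0) (λ.λ.0 1))
  →1  λ.(λ.0) (λ.λ.(λ.λ.1 0) (λ.λ.0 1) (λ.λ.1 0))
  →2  λ.λ.λ.(λ.λ.1 0) (λ.λ.0 1) (λ.λ.1 0)
  →3  λ.λ.λ.(λ.(λ.λ.0 1) 0) (λ.λ.1 0)
  →4  λ.λ.λ.(λ.λ.0 1) (λ.λ.1 0)
  →5  λ.λ.λ.λ.0 (λ.λ.1 0)

Term B:
  start: (λ.0) ((λ.0) (λ.0))
  →1  (λ.0) (λ.0)
  →2  λ.0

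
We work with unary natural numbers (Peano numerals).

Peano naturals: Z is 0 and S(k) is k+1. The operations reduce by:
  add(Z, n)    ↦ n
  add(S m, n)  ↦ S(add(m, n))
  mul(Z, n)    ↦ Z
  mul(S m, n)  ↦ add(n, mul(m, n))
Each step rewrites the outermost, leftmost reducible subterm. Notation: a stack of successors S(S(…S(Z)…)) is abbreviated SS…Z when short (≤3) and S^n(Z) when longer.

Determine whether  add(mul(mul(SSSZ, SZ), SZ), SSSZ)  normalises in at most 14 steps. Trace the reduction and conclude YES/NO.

Answer: NO — after 14 steps the term is S(S(add(mul(mul(SZ, SZ), SZ), SSSZ))), not yet normal

Reduction:
  start: add(mul(mul(SSSZ, SZ), SZ), SSSZ)
  step 1: add(mul(add(SZ, mul(SSZ, SZ)), SZ), SSSZ)
  step 2: add(mul(S(add(Z, mul(SSZ, SZ))), SZ), SSSZ)
  step 3: add(add(SZ, mul(add(Z, mul(SSZ, SZ)), SZ)), SSSZ)
  step 4: add(S(add(Z, mul(add(Z, mul(SSZ, SZ)), SZ))), SSSZ)
  step 5: S(add(add(Z, mul(add(Z, mul(SSZ, SZ)), SZ)), SSSZ))
  step 6: S(add(mul(add(Z, mul(SSZ, SZ)), SZ), SSSZ))
  step 7: S(add(mul(mul(SSZ, SZ), SZ), SSSZ))
  step 8: S(add(mul(add(SZ, mul(SZ, SZ)), SZ), SSSZ))
  step 9: S(add(mul(S(add(Z, mul(SZ, SZ))), SZ), SSSZ))
  step 10: S(add(add(SZ, mul(add(Z, mul(SZ, SZ)), SZ)), SSSZ))
  step 11: S(add(S(add(Z, mul(add(Z, mul(SZ, SZ)), SZ))), SSSZ))
  step 12: S(S(add(add(Z, mul(add(Z, mul(SZ, SZ)), SZ)), SSSZ)))
  step 13: S(S(add(mul(add(Z, mul(SZ, SZ)), SZ), SSSZ)))
  step 14: S(S(add(mul(mul(SZ, SZ), SZ), SSSZ)))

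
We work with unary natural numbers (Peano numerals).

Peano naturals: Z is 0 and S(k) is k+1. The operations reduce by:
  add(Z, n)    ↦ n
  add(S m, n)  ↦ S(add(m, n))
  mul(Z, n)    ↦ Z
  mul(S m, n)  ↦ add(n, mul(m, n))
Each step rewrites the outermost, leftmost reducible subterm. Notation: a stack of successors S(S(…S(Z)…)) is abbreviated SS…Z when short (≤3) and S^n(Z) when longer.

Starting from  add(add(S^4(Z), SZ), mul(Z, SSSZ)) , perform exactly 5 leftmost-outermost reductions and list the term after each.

Answer: after 5 steps: S(S(add(S(add(SZ, SZ)), mul(Z, SSSZ))))

Working:
  start: add(add(S^4(Z), SZ), mul(Z, SSSZ))
  step 1: add(S(add(SSSZ, SZ)), mul(Z, SSSZ))
  step 2: S(add(add(SSSZ, SZ), mul(Z, SSSZ)))
  step 3: S(add(S(add(SSZ, SZ)), mul(Z, SSSZ)))
  step 4: S(S(add(add(SSZ, SZ), mul(Z, SSSZ))))
  step 5: S(S(add(S(add(SZ, SZ)), mul(Z, SSSZ))))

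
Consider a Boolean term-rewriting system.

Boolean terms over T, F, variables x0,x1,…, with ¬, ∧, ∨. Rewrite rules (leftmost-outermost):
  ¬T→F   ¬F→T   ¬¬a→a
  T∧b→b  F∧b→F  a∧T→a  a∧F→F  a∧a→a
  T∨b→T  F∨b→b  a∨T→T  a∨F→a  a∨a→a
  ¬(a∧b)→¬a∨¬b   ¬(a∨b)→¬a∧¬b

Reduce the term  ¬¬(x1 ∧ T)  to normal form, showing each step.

Answer: normal form = x1  (in 2 steps)

Reduction:
  start: ¬¬(x1 ∧ T)
  [1] x1 ∧ T
  [2] x1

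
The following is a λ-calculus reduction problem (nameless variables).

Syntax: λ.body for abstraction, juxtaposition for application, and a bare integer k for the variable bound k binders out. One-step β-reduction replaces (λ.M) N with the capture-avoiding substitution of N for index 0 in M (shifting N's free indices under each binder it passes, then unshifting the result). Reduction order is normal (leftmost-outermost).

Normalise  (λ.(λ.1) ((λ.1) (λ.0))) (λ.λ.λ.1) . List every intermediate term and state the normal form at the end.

  start: (λ.(λ.1) ((λ.1) (λ.0))) (λ.λ.λ.1)
  [1] (λ.λ.λ.λ.1) ((λ.λ.λ.λ.1) (λ.0))
  [2] λ.λ.λ.1

Answer: normal form = λ.λ.λ.1  (in 2 steps)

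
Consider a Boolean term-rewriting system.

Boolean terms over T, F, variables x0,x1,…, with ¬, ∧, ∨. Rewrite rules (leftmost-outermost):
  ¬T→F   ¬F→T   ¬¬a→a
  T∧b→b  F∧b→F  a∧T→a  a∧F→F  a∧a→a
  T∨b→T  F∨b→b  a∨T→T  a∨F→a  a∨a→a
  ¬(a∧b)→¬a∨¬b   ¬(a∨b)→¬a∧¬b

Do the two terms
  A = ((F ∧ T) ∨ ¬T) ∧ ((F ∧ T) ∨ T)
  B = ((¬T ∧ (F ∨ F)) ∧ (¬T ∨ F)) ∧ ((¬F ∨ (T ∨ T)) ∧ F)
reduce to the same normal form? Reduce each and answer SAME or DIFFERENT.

Term A:
  start: ((F ∧ T) ∨ ¬T) ∧ ((F ∧ T) ∨ T)
  →1  (F ∨ ¬T) ∧ ((F ∧ T) ∨ T)
  →2  ¬T ∧ ((F ∧ T) ∨ T)
  →3  F ∧ ((F ∧ T) ∨ T)
  →4  F

Term B:
  start: ((¬T ∧ (F ∨ F)) ∧ (¬T ∨ F)) ∧ ((¬F ∨ (T ∨ T)) ∧ F)
  →1  ((F ∧ (F ∨ F)) ∧ (¬T ∨ F)) ∧ ((¬F ∨ (T ∨ T)) ∧ F)
  →2  (F ∧ (¬T ∨ F)) ∧ ((¬F ∨ (T ∨ T)) ∧ F)
  →3  F ∧ ((¬F ∨ (T ∨ T)) ∧ F)
  →4  F

Answer: SAME — A ⇓ F, B ⇓ F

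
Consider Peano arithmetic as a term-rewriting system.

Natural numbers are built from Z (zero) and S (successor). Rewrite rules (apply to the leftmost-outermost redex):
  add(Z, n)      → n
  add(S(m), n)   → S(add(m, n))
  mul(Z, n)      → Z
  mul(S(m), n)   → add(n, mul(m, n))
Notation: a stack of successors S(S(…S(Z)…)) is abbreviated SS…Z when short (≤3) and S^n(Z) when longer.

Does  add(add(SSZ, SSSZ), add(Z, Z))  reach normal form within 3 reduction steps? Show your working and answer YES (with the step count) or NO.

Answer: NO — after 3 steps the term is S(add(S(add(Z, SSSZ)), add(Z, Z))), not yet normal

Derivation:
  start: add(add(SSZ, SSSZ), add(Z, Z))
  step 1: add(S(add(SZ, SSSZ)), add(Z, Z))
  step 2: S(add(add(SZ, SSSZ), add(Z, Z)))
  step 3: S(add(S(add(Z, SSSZ)), add(Z, Z)))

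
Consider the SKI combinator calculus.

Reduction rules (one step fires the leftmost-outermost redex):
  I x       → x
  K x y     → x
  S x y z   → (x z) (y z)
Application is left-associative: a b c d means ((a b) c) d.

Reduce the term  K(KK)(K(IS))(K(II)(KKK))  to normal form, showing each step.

Answer: normal form = K  (in 2 steps)

Working:
  start: K(KK)(K(IS))(K(II)(KKK))
  [1] KK(K(II)(KKK))
  [2] K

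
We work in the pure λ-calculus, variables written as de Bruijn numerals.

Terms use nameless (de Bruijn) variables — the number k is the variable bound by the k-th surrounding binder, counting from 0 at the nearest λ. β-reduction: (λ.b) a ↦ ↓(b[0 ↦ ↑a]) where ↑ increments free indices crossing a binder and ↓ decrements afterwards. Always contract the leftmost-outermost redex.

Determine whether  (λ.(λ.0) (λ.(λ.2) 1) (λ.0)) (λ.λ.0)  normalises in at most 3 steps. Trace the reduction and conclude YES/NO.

Answer: NO — after 3 steps the term is (λ.λ.λ.0) (λ.λ.0), not yet normal

Working:
  start: (λ.(λ.0) (λ.(λ.2) 1) (λ.0)) (λ.λ.0)
  [1] (λ.0) (λ.(λ.λ.λ.0) (λ.λ.0)) (λ.0)
  [2] (λ.(λ.λ.λ.0) (λ.λ.0)) (λ.0)
  [3] (λ.λ.λ.0) (λ.λ.0)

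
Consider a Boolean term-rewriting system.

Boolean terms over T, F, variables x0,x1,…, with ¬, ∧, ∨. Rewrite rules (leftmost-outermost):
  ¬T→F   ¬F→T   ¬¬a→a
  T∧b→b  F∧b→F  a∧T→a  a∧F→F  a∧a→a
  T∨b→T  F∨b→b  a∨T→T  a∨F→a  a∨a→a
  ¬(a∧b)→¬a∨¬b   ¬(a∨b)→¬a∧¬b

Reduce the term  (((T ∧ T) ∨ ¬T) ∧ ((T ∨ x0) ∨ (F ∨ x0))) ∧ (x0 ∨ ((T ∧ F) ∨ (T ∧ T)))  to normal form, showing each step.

  start: (((T ∧ T) ∨ ¬T) ∧ ((T ∨ x0) ∨ (F ∨ x0))) ∧ (x0 ∨ ((T ∧ F) ∨ (T ∧ T)))
  step 1: ((T ∨ ¬T) ∧ ((T ∨ x0) ∨ (F ∨ x0))) ∧ (x0 ∨ ((T ∧ F) ∨ (T ∧ T)))
  step 2: (T ∧ ((T ∨ x0) ∨ (F ∨ x0))) ∧ (x0 ∨ ((T ∧ F) ∨ (T ∧ T)))
  step 3: ((T ∨ x0) ∨ (F ∨ x0)) ∧ (x0 ∨ ((T ∧ F) ∨ (T ∧ T)))
  step 4: (T ∨ (F ∨ x0)) ∧ (x0 ∨ ((T ∧ F) ∨ (T ∧ T)))
  step 5: T ∧ (x0 ∨ ((T ∧ F) ∨ (T ∧ T)))
  step 6: x0 ∨ ((T ∧ F) ∨ (T ∧ T))
  step 7: x0 ∨ (F ∨ (T ∧ T))
  step 8: x0 ∨ (T ∧ T)
  step 9: x0 ∨ T
  step 10: T

Answer: normal form = T  (in 10 steps)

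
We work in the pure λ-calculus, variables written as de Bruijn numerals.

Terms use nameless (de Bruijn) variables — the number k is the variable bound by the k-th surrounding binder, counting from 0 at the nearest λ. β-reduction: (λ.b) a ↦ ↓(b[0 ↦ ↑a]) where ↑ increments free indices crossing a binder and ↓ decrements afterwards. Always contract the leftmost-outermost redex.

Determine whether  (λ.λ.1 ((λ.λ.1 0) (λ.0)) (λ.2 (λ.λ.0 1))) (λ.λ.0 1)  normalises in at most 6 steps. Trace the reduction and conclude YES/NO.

  start: (λ.λ.1 ((λ.λ.1 0) (λ.0)) (λ.2 (λ.λ.0 1))) (λ.λ.0 1)
  →1  λ.(λ.λ.0 1) ((λ.λ.1 0) (λ.0)) (λ.(λ.λ.0 1) (λ.λ.0 1))
  →2  λ.(λ.0 ((λ.λ.1 0) (λ.0))) (λ.(λ.λ.0 1) (λ.λ.0 1))
  →3  λ.(λ.(λ.λ.0 1) (λ.λ.0 1)) ((λ.λ.1 0) (λ.0))
  →4  λ.(λ.λ.0 1) (λ.λ.0 1)
  →5  λ.λ.0 (λ.λ.0 1)

Answer: YES — reaches normal form λ.λ.0 (λ.λ.0 1) in 5 ≤ 6 steps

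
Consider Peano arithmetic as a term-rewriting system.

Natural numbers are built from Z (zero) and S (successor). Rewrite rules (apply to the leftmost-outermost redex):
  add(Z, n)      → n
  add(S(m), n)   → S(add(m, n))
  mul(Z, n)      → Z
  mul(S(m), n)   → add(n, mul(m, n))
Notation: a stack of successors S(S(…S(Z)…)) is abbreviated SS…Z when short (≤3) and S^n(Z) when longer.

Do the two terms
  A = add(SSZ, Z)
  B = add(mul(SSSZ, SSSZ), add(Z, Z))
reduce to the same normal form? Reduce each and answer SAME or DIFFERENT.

Answer: DIFFERENT — A ⇓ SSZ, B ⇓ S^9(Z)

Reduction:
Term A:
  start: add(SSZ, Z)
  step 1: S(add(SZ, Z))
  step 2: S(S(add(Z, Z)))
  step 3: SSZ

Term B:
  start: add(mul(SSSZ, SSSZ), add(Z, Z))
  step 1: add(add(SSSZ, mul(SSZ, SSSZ)), add(Z, Z))
  step 2: add(S(add(SSZ, mul(SSZ, SSSZ))), add(Z, Z))
  step 3: S(add(add(SSZ, mul(SSZ, SSSZ)), add(Z, Z)))
  step 4: S(add(S(add(SZ, mul(SSZ, SSSZ))), add(Z, Z)))
  step 5: S(S(add(add(SZ, mul(SSZ, SSSZ)), add(Z, Z))))
  step 6: S(S(add(S(add(Z, mul(SSZ, SSSZ))), add(Z, Z))))
  step 7: S(S(S(add(add(Z, mul(SSZ, SSSZ)), add(Z, Z)))))
  step 8: S(S(S(add(mul(SSZ, SSSZ), add(Z, Z)))))
  step 9: S(S(S(add(add(SSSZ, mul(SZ, SSSZ)), add(Z, Z)))))
  step 10: S(S(S(add(S(add(SSZ, mul(SZ, SSSZ))), add(Z, Z)))))
  step 11: S(S(S(S(add(add(SSZ, mul(SZ, SSSZ)), add(Z, Z))))))
  step 12: S(S(S(S(add(S(add(SZ, mul(SZ, SSSZ))), add(Z, Z))))))
  step 13: S(S(S(S(S(add(add(SZ, mul(SZ, SSSZ)), add(Z, Z)))))))
  step 14: S(S(S(S(S(add(S(add(Z, mul(SZ, SSSZ))), add(Z, Z)))))))
  step 15: S(S(S(S(S(S(add(add(Z, mul(SZ, SSSZ)), add(Z, Z))))))))
  step 16: S(S(S(S(S(S(add(mul(SZ, SSSZ), add(Z, Z))))))))
  step 17: S(S(S(S(S(S(add(add(SSSZ, mul(Z, SSSZ)), add(Z, Z))))))))
  step 18: S(S(S(S(S(S(add(S(add(SSZ, mul(Z, SSSZ))), add(Z, Z))))))))
  step 19: S(S(S(S(S(S(S(add(add(SSZ, mul(Z, SSSZ)), add(Z, Z)))))))))
  step 20: S(S(S(S(S(S(S(add(S(add(SZ, mul(Z, SSSZ))), add(Z, Z)))))))))
  step 21: S(S(S(S(S(S(S(S(add(add(SZ, mul(Z, SSSZ)), add(Z, Z))))))))))
  step 22: S(S(S(S(S(S(S(S(add(S(add(Z, mul(Z, SSSZ))), add(Z, Z))))))))))
  step 23: S(S(S(S(S(S(S(S(S(add(add(Z, mul(Z, SSSZ)), add(Z, Z)))))))))))
  step 24: S(S(S(S(S(S(S(S(S(add(mul(Z, SSSZ), add(Z, Z)))))))))))
  step 25: S(S(S(S(S(S(S(S(S(add(Z, add(Z, Z)))))))))))
  step 26: S(S(S(S(S(S(S(S(S(add(Z, Z))))))))))
  step 27: S^9(Z)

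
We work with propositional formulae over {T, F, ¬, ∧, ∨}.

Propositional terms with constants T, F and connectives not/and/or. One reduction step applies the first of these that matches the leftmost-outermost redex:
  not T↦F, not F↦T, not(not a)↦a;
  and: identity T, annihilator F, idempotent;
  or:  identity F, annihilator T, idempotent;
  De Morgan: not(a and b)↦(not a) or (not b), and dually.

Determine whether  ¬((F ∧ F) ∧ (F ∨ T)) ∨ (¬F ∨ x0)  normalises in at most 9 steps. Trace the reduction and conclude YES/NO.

  start: ¬((F ∧ F) ∧ (F ∨ T)) ∨ (¬F ∨ x0)
  step 1: (¬(F ∧ F) ∨ ¬(F ∨ T)) ∨ (¬F ∨ x0)
  step 2: ((¬F ∨ ¬F) ∨ ¬(F ∨ T)) ∨ (¬F ∨ x0)
  step 3: (¬F ∨ ¬(F ∨ T)) ∨ (¬F ∨ x0)
  step 4: (T ∨ ¬(F ∨ T)) ∨ (¬F ∨ x0)
  step 5: T ∨ (¬F ∨ x0)
  step 6: T

Answer: YES — reaches normal form T in 6 ≤ 9 steps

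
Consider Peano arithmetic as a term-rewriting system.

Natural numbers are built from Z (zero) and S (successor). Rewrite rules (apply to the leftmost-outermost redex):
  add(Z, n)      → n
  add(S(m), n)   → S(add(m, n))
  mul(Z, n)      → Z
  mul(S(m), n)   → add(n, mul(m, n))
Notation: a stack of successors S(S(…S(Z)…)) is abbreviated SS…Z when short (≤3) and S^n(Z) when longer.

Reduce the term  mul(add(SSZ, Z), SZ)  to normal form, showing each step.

  start: mul(add(SSZ, Z), SZ)
  →1  mul(S(add(SZ, Z)), SZ)
  →2  add(SZ, mul(add(SZ, Z), SZ))
  →3  S(add(Z, mul(add(SZ, Z), SZ)))
  →4  S(mul(add(SZ, Z), SZ))
  →5  S(mul(S(add(Z, Z)), SZ))
  →6  S(add(SZ, mul(add(Z, Z), SZ)))
  →7  S(S(add(Z, mul(add(Z, Z), SZ))))
  →8  S(S(mul(add(Z, Z), SZ)))
  →9  S(S(mul(Z, SZ)))
  →10  SSZ

Answer: normal form = SSZ  (in 10 steps)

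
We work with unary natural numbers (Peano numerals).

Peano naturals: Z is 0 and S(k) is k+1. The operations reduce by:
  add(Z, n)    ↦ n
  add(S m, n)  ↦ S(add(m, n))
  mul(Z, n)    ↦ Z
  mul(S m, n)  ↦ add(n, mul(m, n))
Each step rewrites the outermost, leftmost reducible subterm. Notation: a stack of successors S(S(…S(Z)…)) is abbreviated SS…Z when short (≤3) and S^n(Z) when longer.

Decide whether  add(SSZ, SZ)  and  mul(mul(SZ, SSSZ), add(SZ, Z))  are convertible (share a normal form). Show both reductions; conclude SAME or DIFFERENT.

Term A:
  start: add(SSZ, SZ)
  step 1: S(add(SZ, SZ))
  step 2: S(S(add(Z, SZ)))
  step 3: SSSZ

Term B:
  start: mul(mul(SZ, SSSZ), add(SZ, Z))
  step 1: mul(add(SSSZ, mul(Z, SSSZ)), add(SZ, Z))
  step 2: mul(S(add(SSZ, mul(Z, SSSZ))), add(SZ, Z))
  step 3: add(add(SZ, Z), mul(add(SSZ, mul(Z, SSSZ)), add(SZ, Z)))
  step 4: add(S(add(Z, Z)), mul(add(SSZ, mul(Z, SSSZ)), add(SZ, Z)))
  step 5: S(add(add(Z, Z), mul(add(SSZ, mul(Z, SSSZ)), add(SZ, Z))))
  step 6: S(add(Z, mul(add(SSZ, mul(Z, SSSZ)), add(SZ, Z))))
  step 7: S(mul(add(SSZ, mul(Z, SSSZ)), add(SZ, Z)))
  step 8: S(mul(S(add(SZ, mul(Z, SSSZ))), add(SZ, Z)))
  step 9: S(add(add(SZ, Z), mul(add(SZ, mul(Z, SSSZ)), add(SZ, Z))))
  step 10: S(add(S(add(Z, Z)), mul(add(SZ, mul(Z, SSSZ)), add(SZ, Z))))
  step 11: S(S(add(add(Z, Z), mul(add(SZ, mul(Z, SSSZ)), add(SZ, Z)))))
  step 12: S(S(add(Z, mul(add(SZ, mul(Z, SSSZ)), add(SZ, Z)))))
  step 13: S(S(mul(add(SZ, mul(Z, SSSZ)), add(SZ, Z))))
  step 14: S(S(mul(S(add(Z, mul(Z, SSSZ))), add(SZ, Z))))
  step 15: S(S(add(add(SZ, Z), mul(add(Z, mul(Z, SSSZ)), add(SZ, Z)))))
  step 16: S(S(add(S(add(Z, Z)), mul(add(Z, mul(Z, SSSZ)), add(SZ, Z)))))
  step 17: S(S(S(add(add(Z, Z), mul(add(Z, mul(Z, SSSZ)), add(SZ, Z))))))
  step 18: S(S(S(add(Z, mul(add(Z, mul(Z, SSSZ)), add(SZ, Z))))))
  step 19: S(S(S(mul(add(Z, mul(Z, SSSZ)), add(SZ, Z)))))
  step 20: S(S(S(mul(mul(Z, SSSZ), add(SZ, Z)))))
  step 21: S(S(S(mul(Z, add(SZ, Z)))))
  step 22: SSSZ

Answer: SAME — A ⇓ SSSZ, B ⇓ SSSZ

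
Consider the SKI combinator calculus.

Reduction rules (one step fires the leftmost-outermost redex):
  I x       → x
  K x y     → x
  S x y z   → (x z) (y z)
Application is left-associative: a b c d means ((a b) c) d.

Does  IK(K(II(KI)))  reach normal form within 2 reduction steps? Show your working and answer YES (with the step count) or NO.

Answer: NO — after 2 steps the term is K(K(I(KI))), not yet normal

Derivation:
  start: IK(K(II(KI)))
  →1  K(K(II(KI)))
  →2  K(K(I(KI)))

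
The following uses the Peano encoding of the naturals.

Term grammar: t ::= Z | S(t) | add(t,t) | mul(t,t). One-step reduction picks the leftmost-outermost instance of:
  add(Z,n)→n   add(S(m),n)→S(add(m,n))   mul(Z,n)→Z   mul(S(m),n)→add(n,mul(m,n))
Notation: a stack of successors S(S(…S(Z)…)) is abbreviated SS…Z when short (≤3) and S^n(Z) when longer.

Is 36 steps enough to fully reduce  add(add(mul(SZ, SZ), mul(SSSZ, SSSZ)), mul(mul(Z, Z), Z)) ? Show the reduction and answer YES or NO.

Answer: YES — reaches normal form S^10(Z) in 35 ≤ 36 steps

Working:
  start: add(add(mul(SZ, SZ), mul(SSSZ, SSSZ)), mul(mul(Z, Z), Z))
  →1  add(add(add(SZ, mul(Z, SZ)), mul(SSSZ, SSSZ)), mul(mul(Z, Z), Z))
  →2  add(add(S(add(Z, mul(Z, SZ))), mul(SSSZ, SSSZ)), mul(mul(Z, Z), Z))
  →3  add(S(add(add(Z, mul(Z, SZ)), mul(SSSZ, SSSZ))), mul(mul(Z, Z), Z))
  →4  S(add(add(add(Z, mul(Z, SZ)), mul(SSSZ, SSSZ)), mul(mul(Z, Z), Z)))
  →5  S(add(add(mul(Z, SZ), mul(SSSZ, SSSZ)), mul(mul(Z, Z), Z)))
  →6  S(add(add(Z, mul(SSSZ, SSSZ)), mul(mul(Z, Z), Z)))
  →7  S(add(mul(SSSZ, SSSZ), mul(mul(Z, Z), Z)))
  →8  S(add(add(SSSZ, mul(SSZ, SSSZ)), mul(mul(Z, Z), Z)))
  →9  S(add(S(add(SSZ, mul(SSZ, SSSZ))), mul(mul(Z, Z), Z)))
  →10  S(S(add(add(SSZ, mul(SSZ, SSSZ)), mul(mul(Z, Z), Z))))
  →11  S(S(add(S(add(SZ, mul(SSZ, SSSZ))), mul(mul(Z, Z), Z))))
  →12  S(S(S(add(add(SZ, mul(SSZ, SSSZ)), mul(mul(Z, Z), Z)))))
  →13  S(S(S(add(S(add(Z, mul(SSZ, SSSZ))), mul(mul(Z, Z), Z)))))
  →14  S(S(S(S(add(add(Z, mul(SSZ, SSSZ)), mul(mul(Z, Z), Z))))))
  →15  S(S(S(S(add(mul(SSZ, SSSZ), mul(mul(Z, Z), Z))))))
  →16  S(S(S(S(add(add(SSSZ, mul(SZ, SSSZ)), mul(mul(Z, Z), Z))))))
  →17  S(S(S(S(add(S(add(SSZ, mul(SZ, SSSZ))), mul(mul(Z, Z), Z))))))
  →18  S(S(S(S(S(add(add(SSZ, mul(SZ, SSSZ)), mul(mul(Z, Z), Z)))))))
  →19  S(S(S(S(S(add(S(add(SZ, mul(SZ, SSSZ))), mul(mul(Z, Z), Z)))))))
  →20  S(S(S(S(S(S(add(add(SZ, mul(SZ, SSSZ)), mul(mul(Z, Z), Z))))))))
  →21  S(S(S(S(S(S(add(S(add(Z, mul(SZ, SSSZ))), mul(mul(Z, Z), Z))))))))
  →22  S(S(S(S(S(S(S(add(add(Z, mul(SZ, SSSZ)), mul(mul(Z, Z), Z)))))))))
  →23  S(S(S(S(S(S(S(add(mul(SZ, SSSZ), mul(mul(Z, Z), Z)))))))))
  →24  S(S(S(S(S(S(S(add(add(SSSZ, mul(Z, SSSZ)), mul(mul(Z, Z), Z)))))))))
  →25  S(S(S(S(S(S(S(add(S(add(SSZ, mul(Z, SSSZ))), mul(mul(Z, Z), Z)))))))))
  →26  S(S(S(S(S(S(S(S(add(add(SSZ, mul(Z, SSSZ)), mul(mul(Z, Z), Z))))))))))
  →27  S(S(S(S(S(S(S(S(add(S(add(SZ, mul(Z, SSSZ))), mul(mul(Z, Z), Z))))))))))
  →28  S(S(S(S(S(S(S(S(S(add(add(SZ, mul(Z, SSSZ)), mul(mul(Z, Z), Z)))))))))))
  →29  S(S(S(S(S(S(S(S(S(add(S(add(Z, mul(Z, SSSZ))), mul(mul(Z, Z), Z)))))))))))
  →30  S(S(S(S(S(S(S(S(S(S(add(add(Z, mul(Z, SSSZ)), mul(mul(Z, Z), Z))))))))))))
  →31  S(S(S(S(S(S(S(S(S(S(add(mul(Z, SSSZ), mul(mul(Z, Z), Z))))))))))))
  →32  S(S(S(S(S(S(S(S(S(S(add(Z, mul(mul(Z, Z), Z))))))))))))
  →33  S(S(S(S(S(S(S(S(S(S(mul(mul(Z, Z), Z)))))))))))
  →34  S(S(S(S(S(S(S(S(S(S(mul(Z, Z)))))))))))
  →35  S^10(Z)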